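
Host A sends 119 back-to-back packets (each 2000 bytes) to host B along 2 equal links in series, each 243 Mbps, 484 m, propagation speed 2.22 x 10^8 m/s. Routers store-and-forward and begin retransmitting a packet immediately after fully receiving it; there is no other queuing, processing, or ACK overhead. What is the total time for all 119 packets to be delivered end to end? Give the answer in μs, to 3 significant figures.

7910 μs

Per-hop transmission t_tx = L/R = 16000/243000000 = 65.8436 μs.
Per-hop propagation t_prop = 484/2.22e+08 = 2.18018 μs.
Pipeline fill: first packet needs 2·t_tx to clear all hops; remaining 118 packets each add one t_tx.
Total = (2+119-1)·t_tx + 2·t_prop = 120·65.8436 + 2·2.18018 = 7910 μs.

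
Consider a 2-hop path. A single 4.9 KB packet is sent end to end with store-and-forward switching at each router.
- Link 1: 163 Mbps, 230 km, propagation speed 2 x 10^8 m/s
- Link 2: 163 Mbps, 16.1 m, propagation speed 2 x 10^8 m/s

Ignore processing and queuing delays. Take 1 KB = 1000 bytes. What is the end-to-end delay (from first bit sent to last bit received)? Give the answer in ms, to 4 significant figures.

L = 39200 bits.
Transmission delay per hop = L/R = 39200/163000000 = 0.240491 ms; 2 hops → 0.480982 ms.
Propagation delays (d/s per hop): 1.15, 8.05e-05 ms; sum = 1.15008 ms.
End-to-end = 1.631 ms.

1.631 ms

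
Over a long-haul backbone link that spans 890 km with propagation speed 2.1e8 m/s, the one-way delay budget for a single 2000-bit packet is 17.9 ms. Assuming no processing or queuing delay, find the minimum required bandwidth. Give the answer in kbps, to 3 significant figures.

146 kbps

Propagation delay = 890000 / 210000000 = 4.2381 ms.
Transmission budget = 17.9 − 4.2381 = 13.6619 ms.
R ≥ L / t_tx = 2000 bits / 0.0136619 s = 146 kbps.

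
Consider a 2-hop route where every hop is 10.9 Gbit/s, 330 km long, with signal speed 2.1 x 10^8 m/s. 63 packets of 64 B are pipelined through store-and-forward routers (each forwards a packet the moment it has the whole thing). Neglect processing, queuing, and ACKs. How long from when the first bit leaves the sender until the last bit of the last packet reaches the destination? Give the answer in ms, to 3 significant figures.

3.15 ms

Per-hop transmission t_tx = L/R = 512/10900000000 = 4.69725e-05 ms.
Per-hop propagation t_prop = 330000/210000000 = 1.57143 ms.
Pipeline fill: first packet needs 2·t_tx to clear all hops; remaining 62 packets each add one t_tx.
Total = (2+63-1)·t_tx + 2·t_prop = 64·4.69725e-05 + 2·1.57143 = 3.15 ms.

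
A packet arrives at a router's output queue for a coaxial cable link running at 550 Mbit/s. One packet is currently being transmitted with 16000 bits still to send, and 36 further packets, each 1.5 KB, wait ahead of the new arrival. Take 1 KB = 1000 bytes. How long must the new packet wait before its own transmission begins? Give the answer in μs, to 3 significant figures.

815 μs

Each queued packet: L/R = 12000/550000000 = 21.8182 μs.
36 queued → 785.455 μs.
Plus remaining 16000 bits of current packet: 29.0909 μs.
Queuing delay = 815 μs.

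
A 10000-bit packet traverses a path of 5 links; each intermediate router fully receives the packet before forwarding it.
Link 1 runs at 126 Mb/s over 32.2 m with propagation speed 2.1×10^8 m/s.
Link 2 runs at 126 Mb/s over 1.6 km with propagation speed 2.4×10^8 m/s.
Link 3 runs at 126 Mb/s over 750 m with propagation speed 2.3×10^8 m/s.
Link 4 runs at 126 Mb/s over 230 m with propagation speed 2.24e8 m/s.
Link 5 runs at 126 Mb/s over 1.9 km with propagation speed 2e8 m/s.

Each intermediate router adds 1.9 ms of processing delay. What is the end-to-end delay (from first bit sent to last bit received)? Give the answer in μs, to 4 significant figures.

8017 μs

Transmission delay per hop = L/R = 10000/126000000 = 79.3651 μs; 5 hops → 396.825 μs.
Propagation delays (d/s per hop): 0.153333, 6.66667, 3.26087, 1.02679, 9.5 μs; sum = 20.6077 μs.
Processing at 4 router(s): 4 × 1.9 ms = 7600 μs.
End-to-end = 8017 μs.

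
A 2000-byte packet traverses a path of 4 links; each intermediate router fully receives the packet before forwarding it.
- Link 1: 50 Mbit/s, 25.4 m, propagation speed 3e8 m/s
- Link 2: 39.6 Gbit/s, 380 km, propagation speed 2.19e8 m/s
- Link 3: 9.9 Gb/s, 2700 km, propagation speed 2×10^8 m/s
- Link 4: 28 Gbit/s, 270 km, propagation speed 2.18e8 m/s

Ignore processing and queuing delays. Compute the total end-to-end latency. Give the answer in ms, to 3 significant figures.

16.8 ms

L = 2000 × 8 = 16000 bits.
Transmission delays (L/R per hop): 0.32, 0.00040404, 0.00161616, 0.000571429 ms; sum = 0.322592 ms.
Propagation delays (d/s per hop): 8.46667e-05, 1.73516, 13.5, 1.23853 ms; sum = 16.4738 ms.
End-to-end = 16.8 ms.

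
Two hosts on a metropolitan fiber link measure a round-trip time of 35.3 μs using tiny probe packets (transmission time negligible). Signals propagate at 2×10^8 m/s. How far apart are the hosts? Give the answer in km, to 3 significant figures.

One-way propagation = RTT/2 = 17.65 μs.
d = s × t = 200000000 × 1.765e-05 = 3.53 km.

3.53 km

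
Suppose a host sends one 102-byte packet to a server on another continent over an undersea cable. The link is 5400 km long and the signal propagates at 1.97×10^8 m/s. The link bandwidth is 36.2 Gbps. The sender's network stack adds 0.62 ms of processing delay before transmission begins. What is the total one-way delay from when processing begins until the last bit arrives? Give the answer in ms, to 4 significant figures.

L = 102 × 8 = 816 bits.
Transmission delay = L/R = 816 / 36200000000 = 2.25414e-05 ms.
Propagation delay = d/s = 5400000 m / 197000000 m/s = 27.4112 ms.
Plus processing delay 0.62 ms = 0.62 ms.
Total = 28.03 ms.

28.03 ms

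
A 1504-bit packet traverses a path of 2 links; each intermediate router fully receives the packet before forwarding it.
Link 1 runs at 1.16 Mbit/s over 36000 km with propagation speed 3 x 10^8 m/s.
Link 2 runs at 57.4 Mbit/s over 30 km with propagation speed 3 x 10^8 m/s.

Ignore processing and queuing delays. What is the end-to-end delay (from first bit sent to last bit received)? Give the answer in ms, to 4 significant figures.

121.4 ms

Transmission delays (L/R per hop): 1.29655, 0.0262021 ms; sum = 1.32275 ms.
Propagation delays (d/s per hop): 120, 0.1 ms; sum = 120.1 ms.
End-to-end = 121.4 ms.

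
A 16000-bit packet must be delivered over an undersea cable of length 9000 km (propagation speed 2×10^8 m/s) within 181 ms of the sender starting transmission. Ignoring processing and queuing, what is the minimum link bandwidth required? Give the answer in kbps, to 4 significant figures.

Propagation delay = 9000000 / 200000000 = 45 ms.
Transmission budget = 181 − 45 = 136 ms.
R ≥ L / t_tx = 16000 bits / 0.136 s = 117.6 kbps.

117.6 kbps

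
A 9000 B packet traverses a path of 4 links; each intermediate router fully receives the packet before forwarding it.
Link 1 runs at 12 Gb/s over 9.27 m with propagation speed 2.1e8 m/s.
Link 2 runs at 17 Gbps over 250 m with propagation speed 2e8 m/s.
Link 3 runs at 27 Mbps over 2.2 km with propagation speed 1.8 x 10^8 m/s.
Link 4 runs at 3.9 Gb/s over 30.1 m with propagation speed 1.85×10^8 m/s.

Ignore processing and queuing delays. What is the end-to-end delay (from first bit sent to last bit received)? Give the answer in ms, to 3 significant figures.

2.71 ms

L = 9000 × 8 = 72000 bits.
Transmission delays (L/R per hop): 0.006, 0.00423529, 2.66667, 0.0184615 ms; sum = 2.69536 ms.
Propagation delays (d/s per hop): 4.41429e-05, 0.00125, 0.0122222, 0.000162703 ms; sum = 0.0136791 ms.
End-to-end = 2.71 ms.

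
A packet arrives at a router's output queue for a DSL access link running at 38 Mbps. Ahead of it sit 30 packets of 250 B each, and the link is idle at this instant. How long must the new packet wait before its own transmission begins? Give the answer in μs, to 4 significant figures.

1579 μs

Each queued packet: L/R = 2000/38000000 = 52.6316 μs.
30 queued → 1578.95 μs.
Queuing delay = 1579 μs.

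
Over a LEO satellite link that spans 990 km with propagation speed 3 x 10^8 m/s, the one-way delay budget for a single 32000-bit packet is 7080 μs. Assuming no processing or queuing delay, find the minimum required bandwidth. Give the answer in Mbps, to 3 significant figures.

Propagation delay = 990000 / 300000000 = 3300 μs.
Transmission budget = 7080 − 3300 = 3780 μs.
R ≥ L / t_tx = 32000 bits / 0.00378 s = 8.47 Mbps.

8.47 Mbps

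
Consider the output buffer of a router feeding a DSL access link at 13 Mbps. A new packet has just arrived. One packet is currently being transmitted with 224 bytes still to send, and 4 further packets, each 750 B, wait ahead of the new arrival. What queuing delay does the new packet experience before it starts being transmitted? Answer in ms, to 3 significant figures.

1.98 ms

Each queued packet: L/R = 6000/13000000 = 0.461538 ms.
4 queued → 1.84615 ms.
Plus remaining 1792 bits of current packet: 0.137846 ms.
Queuing delay = 1.98 ms.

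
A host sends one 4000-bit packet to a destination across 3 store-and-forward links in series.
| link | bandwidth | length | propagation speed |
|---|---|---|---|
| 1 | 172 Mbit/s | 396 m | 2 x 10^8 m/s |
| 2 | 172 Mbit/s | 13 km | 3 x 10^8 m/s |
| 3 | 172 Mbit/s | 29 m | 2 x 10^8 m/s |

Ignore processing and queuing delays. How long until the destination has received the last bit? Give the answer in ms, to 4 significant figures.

0.1152 ms

Transmission delay per hop = L/R = 4000/172000000 = 0.0232558 ms; 3 hops → 0.0697674 ms.
Propagation delays (d/s per hop): 0.00198, 0.0433333, 0.000145 ms; sum = 0.0454583 ms.
End-to-end = 0.1152 ms.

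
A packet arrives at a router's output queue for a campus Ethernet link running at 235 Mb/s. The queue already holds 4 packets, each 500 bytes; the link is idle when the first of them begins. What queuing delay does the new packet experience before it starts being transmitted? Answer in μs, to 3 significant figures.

Each queued packet: L/R = 4000/235000000 = 17.0213 μs.
4 queued → 68.0851 μs.
Queuing delay = 68.1 μs.

68.1 μs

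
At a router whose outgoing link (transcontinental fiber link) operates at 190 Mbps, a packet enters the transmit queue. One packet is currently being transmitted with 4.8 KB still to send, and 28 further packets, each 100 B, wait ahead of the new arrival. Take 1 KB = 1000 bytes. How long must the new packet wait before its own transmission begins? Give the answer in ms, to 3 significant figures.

Each queued packet: L/R = 800/190000000 = 0.00421053 ms.
28 queued → 0.117895 ms.
Plus remaining 38400 bits of current packet: 0.202105 ms.
Queuing delay = 0.320 ms.

0.320 ms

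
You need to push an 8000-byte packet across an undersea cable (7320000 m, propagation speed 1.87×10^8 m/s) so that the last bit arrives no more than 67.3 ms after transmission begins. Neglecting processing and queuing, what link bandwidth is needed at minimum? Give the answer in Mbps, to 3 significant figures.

L = 64000 bits.
Propagation delay = 7320000 / 187000000 = 39.1444 ms.
Transmission budget = 67.3 − 39.1444 = 28.1556 ms.
R ≥ L / t_tx = 64000 bits / 0.0281556 s = 2.27 Mbps.

2.27 Mbps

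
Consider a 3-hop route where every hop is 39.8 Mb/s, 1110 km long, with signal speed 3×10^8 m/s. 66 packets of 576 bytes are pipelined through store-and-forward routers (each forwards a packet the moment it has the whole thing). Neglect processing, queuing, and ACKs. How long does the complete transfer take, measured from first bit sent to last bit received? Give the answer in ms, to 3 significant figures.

19.0 ms

Per-hop transmission t_tx = L/R = 4608/39800000 = 0.115779 ms.
Per-hop propagation t_prop = 1110000/300000000 = 3.7 ms.
Pipeline fill: first packet needs 3·t_tx to clear all hops; remaining 65 packets each add one t_tx.
Total = (3+66-1)·t_tx + 3·t_prop = 68·0.115779 + 3·3.7 = 19.0 ms.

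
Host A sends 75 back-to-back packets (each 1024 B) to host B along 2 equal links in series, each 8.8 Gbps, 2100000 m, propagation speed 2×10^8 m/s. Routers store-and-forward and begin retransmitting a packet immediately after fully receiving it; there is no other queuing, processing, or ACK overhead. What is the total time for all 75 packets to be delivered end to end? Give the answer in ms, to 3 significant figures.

Per-hop transmission t_tx = L/R = 8192/8800000000 = 0.000930909 ms.
Per-hop propagation t_prop = 2100000/200000000 = 10.5 ms.
Pipeline fill: first packet needs 2·t_tx to clear all hops; remaining 74 packets each add one t_tx.
Total = (2+75-1)·t_tx + 2·t_prop = 76·0.000930909 + 2·10.5 = 21.1 ms.

21.1 ms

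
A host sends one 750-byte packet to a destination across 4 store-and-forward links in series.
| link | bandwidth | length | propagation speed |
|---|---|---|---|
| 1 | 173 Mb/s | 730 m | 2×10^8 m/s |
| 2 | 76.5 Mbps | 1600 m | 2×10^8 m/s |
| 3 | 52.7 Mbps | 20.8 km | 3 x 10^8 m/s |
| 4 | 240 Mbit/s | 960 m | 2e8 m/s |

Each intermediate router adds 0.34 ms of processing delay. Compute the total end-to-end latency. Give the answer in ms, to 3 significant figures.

L = 750 × 8 = 6000 bits.
Transmission delays (L/R per hop): 0.0346821, 0.0784314, 0.113852, 0.025 ms; sum = 0.251965 ms.
Propagation delays (d/s per hop): 0.00365, 0.008, 0.0693333, 0.0048 ms; sum = 0.0857833 ms.
Processing at 3 router(s): 3 × 0.34 ms = 1.02 ms.
End-to-end = 1.36 ms.

1.36 ms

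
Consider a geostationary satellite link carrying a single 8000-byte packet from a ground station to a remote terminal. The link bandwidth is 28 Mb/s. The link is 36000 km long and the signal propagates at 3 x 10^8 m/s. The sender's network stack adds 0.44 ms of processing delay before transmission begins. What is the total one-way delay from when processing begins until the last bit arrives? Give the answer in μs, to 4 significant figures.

L = 8000 × 8 = 64000 bits.
Transmission delay = L/R = 64000 / 28000000 = 2285.71 μs.
Propagation delay = d/s = 36000000 m / 300000000 m/s = 120000 μs.
Plus processing delay 0.44 ms = 440 μs.
Total = 122700 μs.

122700 μs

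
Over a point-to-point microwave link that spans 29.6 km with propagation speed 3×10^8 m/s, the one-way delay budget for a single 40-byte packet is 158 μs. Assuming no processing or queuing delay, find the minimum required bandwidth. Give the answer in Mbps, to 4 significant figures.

5.393 Mbps

L = 320 bits.
Propagation delay = 29600 / 300000000 = 98.6667 μs.
Transmission budget = 158 − 98.6667 = 59.3333 μs.
R ≥ L / t_tx = 320 bits / 5.93333e-05 s = 5.393 Mbps.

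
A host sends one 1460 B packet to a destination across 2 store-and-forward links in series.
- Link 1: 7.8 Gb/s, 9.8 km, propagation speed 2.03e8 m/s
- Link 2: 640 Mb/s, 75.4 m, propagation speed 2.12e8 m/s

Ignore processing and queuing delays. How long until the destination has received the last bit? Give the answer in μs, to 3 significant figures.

68.4 μs

L = 1460 × 8 = 11680 bits.
Transmission delays (L/R per hop): 1.49744, 18.25 μs; sum = 19.7474 μs.
Propagation delays (d/s per hop): 48.2759, 0.35566 μs; sum = 48.6315 μs.
End-to-end = 68.4 μs.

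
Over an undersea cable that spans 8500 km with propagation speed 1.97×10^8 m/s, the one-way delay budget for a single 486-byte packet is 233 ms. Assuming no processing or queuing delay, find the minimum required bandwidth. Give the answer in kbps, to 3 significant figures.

20.5 kbps

L = 3888 bits.
Propagation delay = 8500000 / 197000000 = 43.1472 ms.
Transmission budget = 233 − 43.1472 = 189.853 ms.
R ≥ L / t_tx = 3888 bits / 0.189853 s = 20.5 kbps.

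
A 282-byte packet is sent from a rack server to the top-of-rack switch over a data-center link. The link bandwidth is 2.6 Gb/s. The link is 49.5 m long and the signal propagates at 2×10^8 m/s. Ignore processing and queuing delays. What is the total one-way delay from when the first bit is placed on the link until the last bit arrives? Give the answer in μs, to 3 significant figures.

1.12 μs

L = 282 × 8 = 2256 bits.
Transmission delay = L/R = 2256 / 2600000000 = 0.867692 μs.
Propagation delay = d/s = 49.5 m / 200000000 m/s = 0.2475 μs.
Total = 1.12 μs.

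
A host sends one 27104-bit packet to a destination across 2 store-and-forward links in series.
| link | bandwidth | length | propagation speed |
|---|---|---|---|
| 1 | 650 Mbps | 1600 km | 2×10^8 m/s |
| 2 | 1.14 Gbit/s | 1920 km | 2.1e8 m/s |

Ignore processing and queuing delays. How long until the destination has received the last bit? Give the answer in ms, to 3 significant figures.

Transmission delays (L/R per hop): 0.0416985, 0.0237754 ms; sum = 0.0654739 ms.
Propagation delays (d/s per hop): 8, 9.14286 ms; sum = 17.1429 ms.
End-to-end = 17.2 ms.

17.2 ms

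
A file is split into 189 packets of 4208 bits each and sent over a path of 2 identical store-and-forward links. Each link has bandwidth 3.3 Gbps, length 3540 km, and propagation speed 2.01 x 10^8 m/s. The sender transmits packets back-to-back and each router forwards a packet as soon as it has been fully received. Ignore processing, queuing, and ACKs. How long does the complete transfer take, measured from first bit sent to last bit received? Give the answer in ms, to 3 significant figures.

Per-hop transmission t_tx = L/R = 4208/3300000000 = 0.00127515 ms.
Per-hop propagation t_prop = 3540000/2.01e+08 = 17.6119 ms.
Pipeline fill: first packet needs 2·t_tx to clear all hops; remaining 188 packets each add one t_tx.
Total = (2+189-1)·t_tx + 2·t_prop = 190·0.00127515 + 2·17.6119 = 35.5 ms.

35.5 ms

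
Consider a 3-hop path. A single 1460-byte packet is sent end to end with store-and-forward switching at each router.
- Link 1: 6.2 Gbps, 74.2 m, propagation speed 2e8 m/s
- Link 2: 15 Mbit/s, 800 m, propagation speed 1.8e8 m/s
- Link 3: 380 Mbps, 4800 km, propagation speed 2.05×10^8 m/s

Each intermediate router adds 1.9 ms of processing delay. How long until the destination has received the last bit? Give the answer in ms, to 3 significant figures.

28.0 ms

L = 1460 × 8 = 11680 bits.
Transmission delays (L/R per hop): 0.00188387, 0.778667, 0.0307368 ms; sum = 0.811287 ms.
Propagation delays (d/s per hop): 0.000371, 0.00444444, 23.4146 ms; sum = 23.4194 ms.
Processing at 2 router(s): 2 × 1.9 ms = 3.8 ms.
End-to-end = 28.0 ms.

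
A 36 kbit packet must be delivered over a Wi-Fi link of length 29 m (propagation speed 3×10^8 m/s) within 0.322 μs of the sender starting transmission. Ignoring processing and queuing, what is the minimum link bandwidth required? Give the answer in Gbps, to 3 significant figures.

Propagation delay = 29 / 300000000 = 0.0966667 μs.
Transmission budget = 0.322 − 0.0966667 = 0.225333 μs.
R ≥ L / t_tx = 36000 bits / 2.25333e-07 s = 160 Gbps.

160 Gbps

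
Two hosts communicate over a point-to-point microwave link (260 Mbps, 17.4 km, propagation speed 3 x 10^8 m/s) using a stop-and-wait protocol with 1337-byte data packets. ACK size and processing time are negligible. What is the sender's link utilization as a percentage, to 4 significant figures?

t_tx = L/R = 10696/260000000 = 4.11385e-05 s.
t_prop = 17400/300000000 = 5.8e-05 s; RTT = 0.000116 s.
Cycle = t_tx + RTT = 0.000157138 s.
Utilization = t_tx / cycle = 4.11385e-05/0.000157138 = 26.18 %.

26.18 %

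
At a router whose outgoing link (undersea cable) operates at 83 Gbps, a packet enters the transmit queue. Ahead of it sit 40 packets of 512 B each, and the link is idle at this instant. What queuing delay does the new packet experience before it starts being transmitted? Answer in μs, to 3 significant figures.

Each queued packet: L/R = 4096/83000000000 = 0.0493494 μs.
40 queued → 1.97398 μs.
Queuing delay = 1.97 μs.

1.97 μs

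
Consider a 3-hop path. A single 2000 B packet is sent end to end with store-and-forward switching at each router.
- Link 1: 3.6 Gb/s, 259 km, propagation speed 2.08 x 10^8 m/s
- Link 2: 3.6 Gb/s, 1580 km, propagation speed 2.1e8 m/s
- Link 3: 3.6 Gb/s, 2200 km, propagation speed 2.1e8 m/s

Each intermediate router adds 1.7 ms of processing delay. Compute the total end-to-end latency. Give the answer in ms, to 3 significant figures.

L = 2000 × 8 = 16000 bits.
Transmission delay per hop = L/R = 16000/3600000000 = 0.00444444 ms; 3 hops → 0.0133333 ms.
Propagation delays (d/s per hop): 1.24519, 7.52381, 10.4762 ms; sum = 19.2452 ms.
Processing at 2 router(s): 2 × 1.7 ms = 3.4 ms.
End-to-end = 22.7 ms.

22.7 ms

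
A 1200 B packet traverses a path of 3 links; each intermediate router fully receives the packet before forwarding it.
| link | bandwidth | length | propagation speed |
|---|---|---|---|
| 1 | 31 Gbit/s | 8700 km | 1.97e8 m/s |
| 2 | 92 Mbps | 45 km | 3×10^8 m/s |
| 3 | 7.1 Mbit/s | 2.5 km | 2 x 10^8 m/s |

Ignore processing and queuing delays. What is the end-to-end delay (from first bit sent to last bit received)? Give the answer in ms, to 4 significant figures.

L = 1200 × 8 = 9600 bits.
Transmission delays (L/R per hop): 0.000309677, 0.104348, 1.35211 ms; sum = 1.45677 ms.
Propagation delays (d/s per hop): 44.1624, 0.15, 0.0125 ms; sum = 44.3249 ms.
End-to-end = 45.78 ms.

45.78 ms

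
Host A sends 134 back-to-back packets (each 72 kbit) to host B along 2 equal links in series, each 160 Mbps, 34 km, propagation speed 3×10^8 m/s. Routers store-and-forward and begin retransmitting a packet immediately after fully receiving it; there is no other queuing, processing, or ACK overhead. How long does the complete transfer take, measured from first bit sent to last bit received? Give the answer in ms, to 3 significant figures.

Per-hop transmission t_tx = L/R = 72000/160000000 = 0.45 ms.
Per-hop propagation t_prop = 34000/300000000 = 0.113333 ms.
Pipeline fill: first packet needs 2·t_tx to clear all hops; remaining 133 packets each add one t_tx.
Total = (2+134-1)·t_tx + 2·t_prop = 135·0.45 + 2·0.113333 = 61.0 ms.

61.0 ms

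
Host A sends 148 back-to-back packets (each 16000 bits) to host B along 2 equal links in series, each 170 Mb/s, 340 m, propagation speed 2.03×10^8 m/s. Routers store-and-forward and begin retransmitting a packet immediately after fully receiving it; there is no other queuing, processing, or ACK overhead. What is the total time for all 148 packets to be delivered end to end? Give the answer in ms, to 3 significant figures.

14.0 ms

Per-hop transmission t_tx = L/R = 16000/170000000 = 0.0941176 ms.
Per-hop propagation t_prop = 340/2.03e+08 = 0.00167488 ms.
Pipeline fill: first packet needs 2·t_tx to clear all hops; remaining 147 packets each add one t_tx.
Total = (2+148-1)·t_tx + 2·t_prop = 149·0.0941176 + 2·0.00167488 = 14.0 ms.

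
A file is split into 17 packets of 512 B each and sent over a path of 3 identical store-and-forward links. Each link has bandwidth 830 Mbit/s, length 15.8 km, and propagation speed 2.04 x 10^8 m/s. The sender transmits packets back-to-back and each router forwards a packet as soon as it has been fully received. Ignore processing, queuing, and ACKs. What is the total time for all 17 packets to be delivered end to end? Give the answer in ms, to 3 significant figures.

Per-hop transmission t_tx = L/R = 4096/830000000 = 0.00493494 ms.
Per-hop propagation t_prop = 15800/204000000 = 0.077451 ms.
Pipeline fill: first packet needs 3·t_tx to clear all hops; remaining 16 packets each add one t_tx.
Total = (3+17-1)·t_tx + 3·t_prop = 19·0.00493494 + 3·0.077451 = 0.326 ms.

0.326 ms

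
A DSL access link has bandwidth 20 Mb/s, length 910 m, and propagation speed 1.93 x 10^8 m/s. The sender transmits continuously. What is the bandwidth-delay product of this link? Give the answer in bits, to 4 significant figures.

94.30 bits

Propagation delay = 910 / 193000000 = 4.71503e-06 s.
BDP = R × t_prop = 20000000 × 4.71503e-06 = 94.3005 bits.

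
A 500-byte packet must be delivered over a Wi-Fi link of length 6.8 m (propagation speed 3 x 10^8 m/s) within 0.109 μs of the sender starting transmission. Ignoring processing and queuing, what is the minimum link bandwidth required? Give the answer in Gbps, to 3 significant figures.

46.3 Gbps

L = 4000 bits.
Propagation delay = 6.8 / 300000000 = 0.0226667 μs.
Transmission budget = 0.109 − 0.0226667 = 0.0863333 μs.
R ≥ L / t_tx = 4000 bits / 8.63333e-08 s = 46.3 Gbps.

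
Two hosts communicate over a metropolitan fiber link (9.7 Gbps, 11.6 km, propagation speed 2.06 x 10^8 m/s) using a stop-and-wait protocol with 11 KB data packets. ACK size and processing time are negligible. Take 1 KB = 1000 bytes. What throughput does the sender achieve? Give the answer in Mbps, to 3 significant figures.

t_tx = L/R = 88000/9700000000 = 9.07216e-06 s.
t_prop = 11600/206000000 = 5.63107e-05 s; RTT = 0.000112621 s.
Cycle = t_tx + RTT = 0.000121694 s.
Throughput = L / cycle = 88000 / 0.000121694 = 723 Mbps.

723 Mbps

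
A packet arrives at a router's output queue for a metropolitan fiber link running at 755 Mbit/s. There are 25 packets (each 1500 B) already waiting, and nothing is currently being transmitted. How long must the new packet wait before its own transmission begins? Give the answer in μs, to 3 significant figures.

397 μs

Each queued packet: L/R = 12000/755000000 = 15.894 μs.
25 queued → 397.351 μs.
Queuing delay = 397 μs.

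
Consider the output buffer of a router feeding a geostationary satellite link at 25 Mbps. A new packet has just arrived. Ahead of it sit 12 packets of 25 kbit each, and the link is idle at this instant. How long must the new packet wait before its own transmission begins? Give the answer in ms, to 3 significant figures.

12.0 ms

Each queued packet: L/R = 25000/25000000 = 1 ms.
12 queued → 12 ms.
Queuing delay = 12.0 ms.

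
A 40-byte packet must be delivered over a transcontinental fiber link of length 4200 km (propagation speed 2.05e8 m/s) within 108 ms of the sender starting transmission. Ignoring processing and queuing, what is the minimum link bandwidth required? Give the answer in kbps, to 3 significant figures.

L = 320 bits.
Propagation delay = 4200000 / 2.05e+08 = 20.4878 ms.
Transmission budget = 108 − 20.4878 = 87.5122 ms.
R ≥ L / t_tx = 320 bits / 0.0875122 s = 3.66 kbps.

3.66 kbps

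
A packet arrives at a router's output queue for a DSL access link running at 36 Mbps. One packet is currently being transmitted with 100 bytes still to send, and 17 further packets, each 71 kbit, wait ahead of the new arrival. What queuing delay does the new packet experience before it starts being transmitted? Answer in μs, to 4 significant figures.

Each queued packet: L/R = 71000/36000000 = 1972.22 μs.
17 queued → 33527.8 μs.
Plus remaining 800 bits of current packet: 22.2222 μs.
Queuing delay = 33550 μs.

33550 μs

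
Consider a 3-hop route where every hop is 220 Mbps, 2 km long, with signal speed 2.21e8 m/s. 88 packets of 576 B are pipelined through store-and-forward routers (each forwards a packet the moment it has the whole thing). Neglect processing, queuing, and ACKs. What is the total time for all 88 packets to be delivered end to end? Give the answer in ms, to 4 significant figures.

Per-hop transmission t_tx = L/R = 4608/220000000 = 0.0209455 ms.
Per-hop propagation t_prop = 2000/221000000 = 0.00904977 ms.
Pipeline fill: first packet needs 3·t_tx to clear all hops; remaining 87 packets each add one t_tx.
Total = (3+88-1)·t_tx + 3·t_prop = 90·0.0209455 + 3·0.00904977 = 1.912 ms.

1.912 ms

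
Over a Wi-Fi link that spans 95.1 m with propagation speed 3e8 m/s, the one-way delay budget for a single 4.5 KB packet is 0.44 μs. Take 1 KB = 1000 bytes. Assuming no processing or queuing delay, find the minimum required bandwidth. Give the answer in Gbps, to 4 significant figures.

L = 36000 bits.
Propagation delay = 95.1 / 300000000 = 0.317 μs.
Transmission budget = 0.44 − 0.317 = 0.123 μs.
R ≥ L / t_tx = 36000 bits / 1.23e-07 s = 292.7 Gbps.

292.7 Gbps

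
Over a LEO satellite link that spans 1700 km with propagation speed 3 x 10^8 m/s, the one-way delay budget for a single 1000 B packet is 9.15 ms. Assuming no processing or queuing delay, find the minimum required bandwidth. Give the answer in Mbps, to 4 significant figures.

2.297 Mbps

L = 8000 bits.
Propagation delay = 1700000 / 300000000 = 5.66667 ms.
Transmission budget = 9.15 − 5.66667 = 3.48333 ms.
R ≥ L / t_tx = 8000 bits / 0.00348333 s = 2.297 Mbps.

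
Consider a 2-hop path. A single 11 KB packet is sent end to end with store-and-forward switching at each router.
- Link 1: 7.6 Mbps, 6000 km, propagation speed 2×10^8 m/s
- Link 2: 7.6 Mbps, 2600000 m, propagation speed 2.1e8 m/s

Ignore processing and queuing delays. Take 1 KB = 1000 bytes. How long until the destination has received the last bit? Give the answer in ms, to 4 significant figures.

L = 88000 bits.
Transmission delay per hop = L/R = 88000/7600000 = 11.5789 ms; 2 hops → 23.1579 ms.
Propagation delays (d/s per hop): 30, 12.381 ms; sum = 42.381 ms.
End-to-end = 65.54 ms.

65.54 ms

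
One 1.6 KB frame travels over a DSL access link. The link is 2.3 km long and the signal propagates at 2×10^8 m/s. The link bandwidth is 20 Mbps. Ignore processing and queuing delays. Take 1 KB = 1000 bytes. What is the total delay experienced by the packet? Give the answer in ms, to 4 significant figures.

L = 12800 bits.
Transmission delay = L/R = 12800 / 20000000 = 0.64 ms.
Propagation delay = d/s = 2300 m / 200000000 m/s = 0.0115 ms.
Total = 0.6515 ms.

0.6515 ms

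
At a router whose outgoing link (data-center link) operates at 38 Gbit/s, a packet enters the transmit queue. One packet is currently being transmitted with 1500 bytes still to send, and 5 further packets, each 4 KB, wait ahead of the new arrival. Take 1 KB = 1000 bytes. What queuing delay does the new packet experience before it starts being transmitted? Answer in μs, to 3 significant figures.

Each queued packet: L/R = 32000/38000000000 = 0.842105 μs.
5 queued → 4.21053 μs.
Plus remaining 12000 bits of current packet: 0.315789 μs.
Queuing delay = 4.53 μs.

4.53 μs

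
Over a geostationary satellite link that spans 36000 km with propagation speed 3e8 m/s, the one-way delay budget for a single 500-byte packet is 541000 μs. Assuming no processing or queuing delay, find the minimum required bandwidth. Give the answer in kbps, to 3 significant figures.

L = 4000 bits.
Propagation delay = 36000000 / 300000000 = 120000 μs.
Transmission budget = 541000 − 120000 = 421000 μs.
R ≥ L / t_tx = 4000 bits / 0.421 s = 9.50 kbps.

9.50 kbps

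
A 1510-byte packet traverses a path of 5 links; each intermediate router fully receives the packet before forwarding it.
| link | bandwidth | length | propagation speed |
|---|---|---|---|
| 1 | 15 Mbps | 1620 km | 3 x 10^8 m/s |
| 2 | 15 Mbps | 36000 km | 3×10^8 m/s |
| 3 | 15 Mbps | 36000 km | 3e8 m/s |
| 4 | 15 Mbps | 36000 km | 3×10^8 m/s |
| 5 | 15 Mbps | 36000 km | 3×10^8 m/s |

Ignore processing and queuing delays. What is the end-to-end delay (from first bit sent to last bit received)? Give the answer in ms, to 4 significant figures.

L = 1510 × 8 = 12080 bits.
Transmission delay per hop = L/R = 12080/15000000 = 0.805333 ms; 5 hops → 4.02667 ms.
Propagation delays (d/s per hop): 5.4, 120, 120, 120, 120 ms; sum = 485.4 ms.
End-to-end = 489.4 ms.

489.4 ms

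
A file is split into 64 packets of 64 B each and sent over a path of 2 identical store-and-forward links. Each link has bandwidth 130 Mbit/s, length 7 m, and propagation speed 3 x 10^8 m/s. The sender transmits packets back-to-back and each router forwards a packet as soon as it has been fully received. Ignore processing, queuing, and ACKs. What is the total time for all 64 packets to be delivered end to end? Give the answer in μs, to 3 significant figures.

Per-hop transmission t_tx = L/R = 512/130000000 = 3.93846 μs.
Per-hop propagation t_prop = 7/300000000 = 0.0233333 μs.
Pipeline fill: first packet needs 2·t_tx to clear all hops; remaining 63 packets each add one t_tx.
Total = (2+64-1)·t_tx + 2·t_prop = 65·3.93846 + 2·0.0233333 = 256 μs.

256 μs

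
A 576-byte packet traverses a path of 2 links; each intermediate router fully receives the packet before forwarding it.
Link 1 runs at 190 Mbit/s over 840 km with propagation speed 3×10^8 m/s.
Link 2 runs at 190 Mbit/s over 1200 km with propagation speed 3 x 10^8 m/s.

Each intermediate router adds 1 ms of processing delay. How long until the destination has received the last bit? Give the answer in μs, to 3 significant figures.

7850 μs

L = 576 × 8 = 4608 bits.
Transmission delays (L/R per hop): 24.2526, 24.2526 μs; sum = 48.5053 μs.
Propagation delays (d/s per hop): 2800, 4000 μs; sum = 6800 μs.
Processing at 1 router(s): 1 × 1 ms = 1000 μs.
End-to-end = 7850 μs.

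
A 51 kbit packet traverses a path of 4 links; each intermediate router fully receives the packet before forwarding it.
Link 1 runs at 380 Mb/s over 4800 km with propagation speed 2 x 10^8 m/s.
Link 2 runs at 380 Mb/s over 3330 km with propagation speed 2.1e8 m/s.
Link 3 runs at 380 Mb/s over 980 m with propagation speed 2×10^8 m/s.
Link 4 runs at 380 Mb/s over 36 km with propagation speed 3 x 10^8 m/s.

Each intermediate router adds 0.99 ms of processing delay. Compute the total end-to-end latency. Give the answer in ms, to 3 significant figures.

43.5 ms

L = 51000 bits.
Transmission delay per hop = L/R = 51000/380000000 = 0.134211 ms; 4 hops → 0.536842 ms.
Propagation delays (d/s per hop): 24, 15.8571, 0.0049, 0.12 ms; sum = 39.982 ms.
Processing at 3 router(s): 3 × 0.99 ms = 2.97 ms.
End-to-end = 43.5 ms.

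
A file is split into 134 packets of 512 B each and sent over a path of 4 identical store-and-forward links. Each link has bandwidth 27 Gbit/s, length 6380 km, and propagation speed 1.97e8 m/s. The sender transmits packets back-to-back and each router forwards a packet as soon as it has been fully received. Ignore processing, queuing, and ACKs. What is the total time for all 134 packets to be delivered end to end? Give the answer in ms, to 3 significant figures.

Per-hop transmission t_tx = L/R = 4096/27000000000 = 0.000151704 ms.
Per-hop propagation t_prop = 6380000/197000000 = 32.3858 ms.
Pipeline fill: first packet needs 4·t_tx to clear all hops; remaining 133 packets each add one t_tx.
Total = (4+134-1)·t_tx + 4·t_prop = 137·0.000151704 + 4·32.3858 = 130 ms.

130 ms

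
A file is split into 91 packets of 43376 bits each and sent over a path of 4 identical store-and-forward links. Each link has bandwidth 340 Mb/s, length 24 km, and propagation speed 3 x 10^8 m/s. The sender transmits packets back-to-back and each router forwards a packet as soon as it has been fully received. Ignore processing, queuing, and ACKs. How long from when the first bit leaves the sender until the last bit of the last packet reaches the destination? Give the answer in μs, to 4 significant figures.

12310 μs

Per-hop transmission t_tx = L/R = 43376/340000000 = 127.576 μs.
Per-hop propagation t_prop = 24000/300000000 = 80 μs.
Pipeline fill: first packet needs 4·t_tx to clear all hops; remaining 90 packets each add one t_tx.
Total = (4+91-1)·t_tx + 4·t_prop = 94·127.576 + 4·80 = 12310 μs.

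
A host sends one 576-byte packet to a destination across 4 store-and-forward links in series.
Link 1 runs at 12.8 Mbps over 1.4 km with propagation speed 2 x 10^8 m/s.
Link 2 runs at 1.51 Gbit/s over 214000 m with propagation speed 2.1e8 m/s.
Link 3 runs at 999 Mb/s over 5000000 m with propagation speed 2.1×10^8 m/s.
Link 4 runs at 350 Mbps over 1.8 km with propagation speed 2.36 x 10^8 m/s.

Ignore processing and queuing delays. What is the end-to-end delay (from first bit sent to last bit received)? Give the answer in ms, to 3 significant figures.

L = 576 × 8 = 4608 bits.
Transmission delays (L/R per hop): 0.36, 0.00305166, 0.00461261, 0.0131657 ms; sum = 0.38083 ms.
Propagation delays (d/s per hop): 0.007, 1.01905, 23.8095, 0.00762712 ms; sum = 24.8432 ms.
End-to-end = 25.2 ms.

25.2 ms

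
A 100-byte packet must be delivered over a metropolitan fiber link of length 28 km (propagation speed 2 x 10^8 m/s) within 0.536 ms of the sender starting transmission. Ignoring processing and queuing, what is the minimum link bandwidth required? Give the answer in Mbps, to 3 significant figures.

L = 800 bits.
Propagation delay = 28000 / 200000000 = 0.14 ms.
Transmission budget = 0.536 − 0.14 = 0.396 ms.
R ≥ L / t_tx = 800 bits / 0.000396 s = 2.02 Mbps.

2.02 Mbps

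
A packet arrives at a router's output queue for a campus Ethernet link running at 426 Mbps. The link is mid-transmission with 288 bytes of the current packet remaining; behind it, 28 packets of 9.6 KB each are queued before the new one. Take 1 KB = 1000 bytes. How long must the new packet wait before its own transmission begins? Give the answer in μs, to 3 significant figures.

Each queued packet: L/R = 76800/426000000 = 180.282 μs.
28 queued → 5047.89 μs.
Plus remaining 2304 bits of current packet: 5.40845 μs.
Queuing delay = 5050 μs.

5050 μs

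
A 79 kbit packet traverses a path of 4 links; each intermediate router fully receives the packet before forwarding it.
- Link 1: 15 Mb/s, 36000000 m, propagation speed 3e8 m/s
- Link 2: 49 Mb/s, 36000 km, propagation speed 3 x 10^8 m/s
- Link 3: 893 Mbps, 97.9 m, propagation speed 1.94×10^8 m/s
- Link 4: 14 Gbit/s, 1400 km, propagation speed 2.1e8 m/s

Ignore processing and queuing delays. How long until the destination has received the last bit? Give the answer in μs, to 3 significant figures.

L = 79000 bits.
Transmission delays (L/R per hop): 5266.67, 1612.24, 88.4658, 5.64286 μs; sum = 6973.02 μs.
Propagation delays (d/s per hop): 120000, 120000, 0.504639, 6666.67 μs; sum = 246667 μs.
End-to-end = 254000 μs.

254000 μs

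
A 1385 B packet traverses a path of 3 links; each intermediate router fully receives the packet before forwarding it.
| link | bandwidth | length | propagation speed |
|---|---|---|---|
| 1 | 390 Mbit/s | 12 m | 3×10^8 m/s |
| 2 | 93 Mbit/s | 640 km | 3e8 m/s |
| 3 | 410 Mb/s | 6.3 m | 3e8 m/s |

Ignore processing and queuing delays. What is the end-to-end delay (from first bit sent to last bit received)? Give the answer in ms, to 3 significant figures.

L = 1385 × 8 = 11080 bits.
Transmission delays (L/R per hop): 0.0284103, 0.11914, 0.0270244 ms; sum = 0.174574 ms.
Propagation delays (d/s per hop): 4e-05, 2.13333, 2.1e-05 ms; sum = 2.13339 ms.
End-to-end = 2.31 ms.

2.31 ms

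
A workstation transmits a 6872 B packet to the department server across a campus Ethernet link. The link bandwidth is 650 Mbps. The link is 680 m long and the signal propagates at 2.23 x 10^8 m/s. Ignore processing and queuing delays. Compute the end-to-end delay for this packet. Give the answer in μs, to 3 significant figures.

87.6 μs

L = 6872 × 8 = 54976 bits.
Transmission delay = L/R = 54976 / 650000000 = 84.5785 μs.
Propagation delay = d/s = 680 m / 223000000 m/s = 3.04933 μs.
Total = 87.6 μs.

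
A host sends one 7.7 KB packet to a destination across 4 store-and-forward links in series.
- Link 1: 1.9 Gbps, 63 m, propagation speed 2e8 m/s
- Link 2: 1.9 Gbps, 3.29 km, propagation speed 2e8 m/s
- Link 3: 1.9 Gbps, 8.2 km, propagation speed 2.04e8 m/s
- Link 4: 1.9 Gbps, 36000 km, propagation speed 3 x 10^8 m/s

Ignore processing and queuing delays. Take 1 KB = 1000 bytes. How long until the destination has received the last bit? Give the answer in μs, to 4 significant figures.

120200 μs

L = 61600 bits.
Transmission delay per hop = L/R = 61600/1900000000 = 32.4211 μs; 4 hops → 129.684 μs.
Propagation delays (d/s per hop): 0.315, 16.45, 40.1961, 120000 μs; sum = 120057 μs.
End-to-end = 120200 μs.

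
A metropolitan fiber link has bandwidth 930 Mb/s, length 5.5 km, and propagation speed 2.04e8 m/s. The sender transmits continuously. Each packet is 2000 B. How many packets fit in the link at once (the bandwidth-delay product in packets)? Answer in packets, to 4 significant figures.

1.567 packets

Propagation delay = 5500 / 204000000 = 2.69608e-05 s.
BDP = R × t_prop = 930000000 × 2.69608e-05 = 25073.5 bits.
In packets of 16000 bits: 1.567 packets.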